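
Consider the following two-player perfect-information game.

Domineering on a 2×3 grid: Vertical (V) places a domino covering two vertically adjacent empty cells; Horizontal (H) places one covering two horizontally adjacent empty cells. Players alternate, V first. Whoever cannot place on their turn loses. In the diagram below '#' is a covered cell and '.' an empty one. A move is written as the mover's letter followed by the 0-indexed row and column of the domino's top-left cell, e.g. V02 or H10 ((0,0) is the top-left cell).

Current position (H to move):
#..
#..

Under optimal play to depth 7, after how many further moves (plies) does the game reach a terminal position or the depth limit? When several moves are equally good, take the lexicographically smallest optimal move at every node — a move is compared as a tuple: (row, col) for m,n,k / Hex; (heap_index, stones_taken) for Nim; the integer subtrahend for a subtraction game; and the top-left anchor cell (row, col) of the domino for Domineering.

PV length from [#../#..]: 1 ply

ply 1, H at #../#.. | H01=+1→###/#..*; H11=+1→#../###
ply 2: ###/#.. is terminal -1 (V); from #../#.. depth 7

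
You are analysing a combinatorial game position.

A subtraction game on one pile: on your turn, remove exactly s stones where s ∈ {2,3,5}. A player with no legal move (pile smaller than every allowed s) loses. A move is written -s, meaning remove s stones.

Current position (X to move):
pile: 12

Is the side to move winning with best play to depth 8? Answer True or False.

X winning at [12]: True

ply 1, X at 12 | -2=-1→10; -3=-1→9; -5=+1→7*
ply 2, O at 7 | -2=-1→5*; -3=-1→4; -5=-1→2
ply 3, X at 5 | -2=-1→3; -3=-1→2; -5=+1→0*
ply 4: 0 is terminal -1 (O); from 12 depth 8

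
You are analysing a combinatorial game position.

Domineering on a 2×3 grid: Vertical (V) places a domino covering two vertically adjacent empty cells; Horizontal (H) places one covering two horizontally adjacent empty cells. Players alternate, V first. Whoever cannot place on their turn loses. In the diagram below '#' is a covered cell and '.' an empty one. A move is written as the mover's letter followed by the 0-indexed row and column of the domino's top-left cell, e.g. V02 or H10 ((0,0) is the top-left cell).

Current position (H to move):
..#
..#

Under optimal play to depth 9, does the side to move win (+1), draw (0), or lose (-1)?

[..#/..#] H move#1: H00:+1/###/..#*, H10:+1/..#/###
[###/..#] end (terminal -1, V#2); searched ..#/..# to 9

value(..#/..#, H) = +1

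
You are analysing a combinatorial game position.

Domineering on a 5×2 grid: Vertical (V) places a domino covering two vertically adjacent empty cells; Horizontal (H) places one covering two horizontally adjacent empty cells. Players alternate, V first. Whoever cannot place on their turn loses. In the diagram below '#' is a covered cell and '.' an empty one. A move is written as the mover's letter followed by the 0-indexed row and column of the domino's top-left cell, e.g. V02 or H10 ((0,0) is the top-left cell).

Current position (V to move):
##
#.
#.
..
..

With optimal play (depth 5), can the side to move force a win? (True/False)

V winning at [##/#./#./../..]: True

p1 V@[##/#./#./../..]: V11[##/##/##/../..]-1 V21[##/#./##/.#/..]-1 V30[##/#./#./#./#.]+1* V31[##/#./#./.#/.#]+1
p2 H@[##/#./#./#./#.] terminal -1; root [##/#./#./../..] d5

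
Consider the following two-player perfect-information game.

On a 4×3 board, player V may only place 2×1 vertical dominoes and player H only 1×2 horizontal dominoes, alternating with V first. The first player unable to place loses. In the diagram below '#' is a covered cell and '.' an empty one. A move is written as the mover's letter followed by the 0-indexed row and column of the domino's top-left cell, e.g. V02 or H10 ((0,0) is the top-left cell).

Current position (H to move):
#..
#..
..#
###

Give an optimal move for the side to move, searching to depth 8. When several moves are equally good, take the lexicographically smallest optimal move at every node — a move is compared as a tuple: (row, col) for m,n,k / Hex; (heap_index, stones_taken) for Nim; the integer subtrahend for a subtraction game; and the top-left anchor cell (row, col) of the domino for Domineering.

ply 1, H at #../#../..#/### | H01=-1→###/#../..#/###; H11=+1→#../###/..#/###*; H20=-1→#../#../###/###
ply 2: #../###/..#/### is terminal -1 (V); from #../#../..#/### depth 8

H's best at [#../#../..#/###]: H11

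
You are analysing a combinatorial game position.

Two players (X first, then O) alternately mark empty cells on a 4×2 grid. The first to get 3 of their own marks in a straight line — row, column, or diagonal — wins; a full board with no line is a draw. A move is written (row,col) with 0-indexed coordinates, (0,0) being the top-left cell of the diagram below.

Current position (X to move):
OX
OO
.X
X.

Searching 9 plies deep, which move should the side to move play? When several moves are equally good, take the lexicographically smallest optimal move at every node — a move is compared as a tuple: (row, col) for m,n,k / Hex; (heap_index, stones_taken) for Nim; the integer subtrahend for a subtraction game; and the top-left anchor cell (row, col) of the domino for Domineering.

[OX/OO/.X/X.] X move#1: (2,0):+0/OX/OO/XX/X.*, (3,1):-1/OX/OO/.X/XX
[OX/OO/XX/X.] O move#2: (3,1):+0/OX/OO/XX/XO*
[OX/OO/XX/XO] end (terminal +0, X#3); searched OX/OO/.X/X. to 9

X's best at [OX/OO/.X/X.]: (2,0)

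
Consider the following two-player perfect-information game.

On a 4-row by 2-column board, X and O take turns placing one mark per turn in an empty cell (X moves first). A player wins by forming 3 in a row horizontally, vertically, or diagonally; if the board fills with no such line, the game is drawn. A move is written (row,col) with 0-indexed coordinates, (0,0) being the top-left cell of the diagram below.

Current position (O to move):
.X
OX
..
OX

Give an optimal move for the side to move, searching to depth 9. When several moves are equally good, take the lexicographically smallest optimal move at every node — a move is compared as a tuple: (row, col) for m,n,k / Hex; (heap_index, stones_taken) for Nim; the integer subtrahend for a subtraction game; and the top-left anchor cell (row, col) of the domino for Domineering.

[.X/OX/../OX] O move#1: (0,0):-1/OX/OX/../OX, (2,0):+1/.X/OX/O./OX*, (2,1):+0/.X/OX/.O/OX
[.X/OX/O./OX] end (terminal -1, X#2); searched .X/OX/../OX to 9

O's best at [.X/OX/../OX]: (2,0)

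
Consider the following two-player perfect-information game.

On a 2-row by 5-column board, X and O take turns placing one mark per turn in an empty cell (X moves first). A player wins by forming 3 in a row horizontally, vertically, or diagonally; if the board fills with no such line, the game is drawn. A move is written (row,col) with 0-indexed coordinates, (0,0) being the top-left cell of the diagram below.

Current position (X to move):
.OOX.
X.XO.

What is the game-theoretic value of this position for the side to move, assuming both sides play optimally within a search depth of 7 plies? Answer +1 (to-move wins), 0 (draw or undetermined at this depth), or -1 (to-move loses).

value(.OOX./X.XO., X) = +1

ply 1, X at .OOX./X.XO. | (0,0)=+0→XOOX./X.XO.; (0,4)=-1→.OOXX/X.XO.; (1,1)=+1→.OOX./XXXO.*; (1,4)=-1→.OOX./X.XOX
ply 2: .OOX./XXXO. is terminal -1 (O); from .OOX./X.XO. depth 7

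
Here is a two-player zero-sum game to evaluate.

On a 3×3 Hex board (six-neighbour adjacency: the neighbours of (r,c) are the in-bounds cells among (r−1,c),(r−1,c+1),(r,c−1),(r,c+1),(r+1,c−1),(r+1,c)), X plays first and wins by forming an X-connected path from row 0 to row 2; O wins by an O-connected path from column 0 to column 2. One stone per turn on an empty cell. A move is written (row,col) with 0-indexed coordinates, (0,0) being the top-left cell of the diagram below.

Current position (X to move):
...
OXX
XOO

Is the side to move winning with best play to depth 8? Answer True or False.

p1 X@[.../OXX/XOO]: (0,0)[X../OXX/XOO]+1* (0,1)[.X./OXX/XOO]+1 (0,2)[..X/OXX/XOO]+1
p2 O@[X../OXX/XOO]: (0,1)[XO./OXX/XOO]-1* (0,2)[X.O/OXX/XOO]-1
p3 X@[XO./OXX/XOO]: (0,2)[XOX/OXX/XOO]+1*
p4 O@[XOX/OXX/XOO] terminal -1; root [.../OXX/XOO] d8

X winning at [.../OXX/XOO]: True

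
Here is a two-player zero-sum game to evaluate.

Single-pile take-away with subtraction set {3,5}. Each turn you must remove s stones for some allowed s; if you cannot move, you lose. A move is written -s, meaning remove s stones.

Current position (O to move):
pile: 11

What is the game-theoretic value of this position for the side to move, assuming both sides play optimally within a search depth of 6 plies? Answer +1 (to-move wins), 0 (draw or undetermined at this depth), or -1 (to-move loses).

[11] O move#1: -3:+1/8*, -5:-1/6
[8] X move#2: -3:-1/5*, -5:-1/3
[5] O move#3: -3:+1/2*, -5:+1/0
[2] end (terminal -1, X#4); searched 11 to 6

value(11, O) = +1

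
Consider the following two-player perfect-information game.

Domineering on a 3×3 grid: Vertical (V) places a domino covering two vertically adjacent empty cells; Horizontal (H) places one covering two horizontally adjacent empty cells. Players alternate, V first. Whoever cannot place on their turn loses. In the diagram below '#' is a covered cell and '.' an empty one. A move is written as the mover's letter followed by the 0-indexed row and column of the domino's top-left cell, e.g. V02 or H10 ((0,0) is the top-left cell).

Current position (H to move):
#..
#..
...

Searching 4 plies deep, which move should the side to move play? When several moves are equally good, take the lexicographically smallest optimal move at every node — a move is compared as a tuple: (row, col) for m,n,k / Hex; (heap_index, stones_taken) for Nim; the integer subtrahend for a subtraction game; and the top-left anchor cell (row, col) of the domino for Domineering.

H's best at [#../#../...]: H11

p1 H@[#../#../...]: H01[###/#../...]-1 H11[#../###/...]+1* H20[#../#../##.]-1 H21[#../#../.##]-1
p2 V@[#../###/...] terminal -1; root [#../#../...] d4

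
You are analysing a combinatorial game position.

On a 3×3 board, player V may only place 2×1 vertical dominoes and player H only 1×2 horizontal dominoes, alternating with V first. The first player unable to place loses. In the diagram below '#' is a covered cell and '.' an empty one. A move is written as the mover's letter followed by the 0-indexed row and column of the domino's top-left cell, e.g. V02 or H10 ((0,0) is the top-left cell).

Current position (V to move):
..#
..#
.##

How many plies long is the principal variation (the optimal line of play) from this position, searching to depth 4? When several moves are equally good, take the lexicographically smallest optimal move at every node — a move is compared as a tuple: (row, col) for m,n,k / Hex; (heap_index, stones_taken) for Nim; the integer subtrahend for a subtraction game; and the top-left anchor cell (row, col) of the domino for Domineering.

PV length from [..#/..#/.##]: 1 ply

p1 V@[..#/..#/.##]: V00[#.#/#.#/.##]+1* V01[.##/.##/.##]+1 V10[..#/#.#/###]-1
p2 H@[#.#/#.#/.##] terminal -1; root [..#/..#/.##] d4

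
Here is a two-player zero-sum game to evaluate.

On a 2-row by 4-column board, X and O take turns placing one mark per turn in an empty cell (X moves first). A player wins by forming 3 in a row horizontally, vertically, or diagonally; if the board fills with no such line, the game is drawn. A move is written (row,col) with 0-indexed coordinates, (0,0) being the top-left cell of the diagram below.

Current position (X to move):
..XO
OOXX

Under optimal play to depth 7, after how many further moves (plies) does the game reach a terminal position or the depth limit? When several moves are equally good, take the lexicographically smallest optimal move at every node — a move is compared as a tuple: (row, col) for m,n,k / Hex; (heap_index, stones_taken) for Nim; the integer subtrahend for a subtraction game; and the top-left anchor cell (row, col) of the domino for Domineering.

PV length from [..XO/OOXX]: 2 plies

ply 1, X at ..XO/OOXX | (0,0)=+0→X.XO/OOXX*; (0,1)=+0→.XXO/OOXX
ply 2, O at X.XO/OOXX | (0,1)=+0→XOXO/OOXX*
ply 3: XOXO/OOXX is terminal +0 (X); from ..XO/OOXX depth 7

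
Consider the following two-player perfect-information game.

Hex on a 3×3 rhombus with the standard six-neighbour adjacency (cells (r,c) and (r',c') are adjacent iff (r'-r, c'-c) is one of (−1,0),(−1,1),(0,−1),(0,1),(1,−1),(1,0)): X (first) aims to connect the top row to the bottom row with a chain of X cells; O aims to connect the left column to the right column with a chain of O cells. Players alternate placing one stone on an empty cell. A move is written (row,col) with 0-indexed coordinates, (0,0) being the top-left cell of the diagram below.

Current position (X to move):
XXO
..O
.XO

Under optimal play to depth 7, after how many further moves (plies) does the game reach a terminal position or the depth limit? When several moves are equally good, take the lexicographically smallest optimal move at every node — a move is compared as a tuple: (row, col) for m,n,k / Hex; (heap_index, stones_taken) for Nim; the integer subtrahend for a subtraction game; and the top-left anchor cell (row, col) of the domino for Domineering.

p1 X@[XXO/..O/.XO]: (1,0)[XXO/X.O/.XO]+1* (1,1)[XXO/.XO/.XO]+1 (2,0)[XXO/..O/XXO]+1
p2 O@[XXO/X.O/.XO]: (1,1)[XXO/XOO/.XO]-1* (2,0)[XXO/X.O/OXO]-1
p3 X@[XXO/XOO/.XO]: (2,0)[XXO/XOO/XXO]+1*
p4 O@[XXO/XOO/XXO] terminal -1; root [XXO/..O/.XO] d7

PV length from [XXO/..O/.XO]: 3 plies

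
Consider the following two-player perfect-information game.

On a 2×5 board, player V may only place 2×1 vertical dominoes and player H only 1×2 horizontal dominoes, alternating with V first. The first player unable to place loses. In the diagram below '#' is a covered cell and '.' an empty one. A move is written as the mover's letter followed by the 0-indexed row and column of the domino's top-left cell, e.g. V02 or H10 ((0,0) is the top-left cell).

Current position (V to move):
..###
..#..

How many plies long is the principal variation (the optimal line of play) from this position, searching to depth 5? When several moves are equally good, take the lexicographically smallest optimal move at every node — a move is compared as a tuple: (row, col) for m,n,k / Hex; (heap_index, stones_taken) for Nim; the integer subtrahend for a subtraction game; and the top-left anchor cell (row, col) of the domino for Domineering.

p1 V@[..###/..#..]: V00[#.###/#.#..]+1* V01[.####/.##..]+1
p2 H@[#.###/#.#..]: H13[#.###/#.###]-1*
p3 V@[#.###/#.###]: V01[#####/#####]+1*
p4 H@[#####/#####] terminal -1; root [..###/..#..] d5

PV length from [..###/..#..]: 3 plies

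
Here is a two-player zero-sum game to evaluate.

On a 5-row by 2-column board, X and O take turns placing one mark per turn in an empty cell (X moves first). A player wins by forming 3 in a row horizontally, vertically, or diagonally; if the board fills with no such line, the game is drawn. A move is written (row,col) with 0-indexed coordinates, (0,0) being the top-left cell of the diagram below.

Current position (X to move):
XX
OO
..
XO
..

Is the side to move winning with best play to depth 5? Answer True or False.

ply 1, X at XX/OO/../XO/.. | (2,0)=-1→XX/OO/X./XO/..; (2,1)=+0→XX/OO/.X/XO/..*; (4,0)=-1→XX/OO/../XO/X.; (4,1)=-1→XX/OO/../XO/.X
ply 2, O at XX/OO/.X/XO/.. | (2,0)=+0→XX/OO/OX/XO/..*; (4,0)=+0→XX/OO/.X/XO/O.; (4,1)=+0→XX/OO/.X/XO/.O
ply 3, X at XX/OO/OX/XO/.. | (4,0)=+0→XX/OO/OX/XO/X.*; (4,1)=+0→XX/OO/OX/XO/.X
ply 4, O at XX/OO/OX/XO/X. | (4,1)=+0→XX/OO/OX/XO/XO*
ply 5: XX/OO/OX/XO/XO is terminal +0 (X); from XX/OO/../XO/.. depth 5

X winning at [XX/OO/../XO/..]: False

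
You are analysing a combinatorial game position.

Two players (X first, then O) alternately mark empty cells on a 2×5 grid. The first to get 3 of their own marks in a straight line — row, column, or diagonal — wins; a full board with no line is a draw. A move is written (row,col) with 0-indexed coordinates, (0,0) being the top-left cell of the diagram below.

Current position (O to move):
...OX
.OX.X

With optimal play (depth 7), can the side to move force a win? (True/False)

ply 1, O at ...OX/.OX.X | (0,0)=-1→O..OX/.OX.X; (0,1)=-1→.O.OX/.OX.X; (0,2)=-1→..OOX/.OX.X; (1,0)=-1→...OX/OOX.X; (1,3)=+0→...OX/.OXOX*
ply 2, X at ...OX/.OXOX | (0,0)=+0→X..OX/.OXOX*; (0,1)=+0→.X.OX/.OXOX; (0,2)=+0→..XOX/.OXOX; (1,0)=+0→...OX/XOXOX
ply 3, O at X..OX/.OXOX | (0,1)=+0→XO.OX/.OXOX*; (0,2)=+0→X.OOX/.OXOX; (1,0)=+0→X..OX/OOXOX
ply 4, X at XO.OX/.OXOX | (0,2)=+0→XOXOX/.OXOX*; (1,0)=-1→XO.OX/XOXOX
ply 5, O at XOXOX/.OXOX | (1,0)=+0→XOXOX/OOXOX*
ply 6: XOXOX/OOXOX is terminal +0 (X); from ...OX/.OX.X depth 7

O winning at [...OX/.OX.X]: False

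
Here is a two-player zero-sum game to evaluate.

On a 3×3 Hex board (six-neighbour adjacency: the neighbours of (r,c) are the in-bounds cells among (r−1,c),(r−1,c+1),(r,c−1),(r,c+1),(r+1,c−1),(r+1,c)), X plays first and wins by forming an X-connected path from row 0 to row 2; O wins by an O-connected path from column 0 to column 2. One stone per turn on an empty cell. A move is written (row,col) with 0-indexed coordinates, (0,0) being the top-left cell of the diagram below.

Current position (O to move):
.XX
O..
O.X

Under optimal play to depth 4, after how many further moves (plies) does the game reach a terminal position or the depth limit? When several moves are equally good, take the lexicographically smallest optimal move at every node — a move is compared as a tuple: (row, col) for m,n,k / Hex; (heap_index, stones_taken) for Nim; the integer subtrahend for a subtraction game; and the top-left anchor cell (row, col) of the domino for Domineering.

PV length from [.XX/O../O.X]: 3 plies

ply 1, O at .XX/O../O.X | (0,0)=-1→OXX/O../O.X; (1,1)=-1→.XX/OO./O.X; (1,2)=+1→.XX/O.O/O.X*; (2,1)=-1→.XX/O../OOX
ply 2, X at .XX/O.O/O.X | (0,0)=-1→XXX/O.O/O.X*; (1,1)=-1→.XX/OXO/O.X; (2,1)=-1→.XX/O.O/OXX
ply 3, O at XXX/O.O/O.X | (1,1)=+1→XXX/OOO/O.X*; (2,1)=+1→XXX/O.O/OOX
ply 4: XXX/OOO/O.X is terminal -1 (X); from .XX/O../O.X depth 4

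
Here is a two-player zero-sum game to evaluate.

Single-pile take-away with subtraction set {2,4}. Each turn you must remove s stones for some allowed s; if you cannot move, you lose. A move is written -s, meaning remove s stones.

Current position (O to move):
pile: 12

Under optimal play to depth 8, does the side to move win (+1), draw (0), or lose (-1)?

value(12, O) = -1

ply 1, O at 12 | -2=-1→10*; -4=-1→8
ply 2, X at 10 | -2=-1→8; -4=+1→6*
ply 3, O at 6 | -2=-1→4*; -4=-1→2
ply 4, X at 4 | -2=-1→2; -4=+1→0*
ply 5: 0 is terminal -1 (O); from 12 depth 8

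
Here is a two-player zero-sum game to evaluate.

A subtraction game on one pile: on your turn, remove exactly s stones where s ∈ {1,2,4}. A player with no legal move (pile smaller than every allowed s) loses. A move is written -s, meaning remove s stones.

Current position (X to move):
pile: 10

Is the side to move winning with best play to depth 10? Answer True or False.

X winning at [10]: True

ply 1, X at 10 | -1=+1→9*; -2=-1→8; -4=+1→6
ply 2, O at 9 | -1=-1→8*; -2=-1→7; -4=-1→5
ply 3, X at 8 | -1=-1→7; -2=+1→6*; -4=-1→4
ply 4, O at 6 | -1=-1→5*; -2=-1→4; -4=-1→2
ply 5, X at 5 | -1=-1→4; -2=+1→3*; -4=-1→1
ply 6, O at 3 | -1=-1→2*; -2=-1→1
ply 7, X at 2 | -1=-1→1; -2=+1→0*
ply 8: 0 is terminal -1 (O); from 10 depth 10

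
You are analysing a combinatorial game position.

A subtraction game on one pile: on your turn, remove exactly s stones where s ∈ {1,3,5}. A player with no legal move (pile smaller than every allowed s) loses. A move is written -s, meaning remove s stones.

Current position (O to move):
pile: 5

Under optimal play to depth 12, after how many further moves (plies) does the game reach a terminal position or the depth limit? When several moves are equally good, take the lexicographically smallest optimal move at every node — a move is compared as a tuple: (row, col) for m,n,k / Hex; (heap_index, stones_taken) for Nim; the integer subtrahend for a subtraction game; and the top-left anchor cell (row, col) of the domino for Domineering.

PV length from [5]: 5 plies

p1 O@[5]: -1[4]+1* -3[2]+1 -5[0]+1
p2 X@[4]: -1[3]-1* -3[1]-1
p3 O@[3]: -1[2]+1* -3[0]+1
p4 X@[2]: -1[1]-1*
p5 O@[1]: -1[0]+1*
p6 X@[0] terminal -1; root [5] d12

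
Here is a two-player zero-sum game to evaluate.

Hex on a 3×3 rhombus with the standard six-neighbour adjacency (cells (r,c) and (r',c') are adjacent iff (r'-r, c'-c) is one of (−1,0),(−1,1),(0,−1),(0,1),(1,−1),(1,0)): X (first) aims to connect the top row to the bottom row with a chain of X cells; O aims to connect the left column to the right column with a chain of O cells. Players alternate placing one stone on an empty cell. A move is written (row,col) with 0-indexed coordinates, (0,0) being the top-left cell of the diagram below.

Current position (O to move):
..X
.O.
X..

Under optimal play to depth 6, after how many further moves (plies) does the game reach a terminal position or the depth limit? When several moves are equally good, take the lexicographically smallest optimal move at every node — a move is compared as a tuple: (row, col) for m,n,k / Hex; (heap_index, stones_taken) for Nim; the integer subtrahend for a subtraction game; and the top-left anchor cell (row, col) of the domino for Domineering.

p1 O@[..X/.O./X..]: (0,0)[O.X/.O./X..]-1* (0,1)[.OX/.O./X..]-1 (1,0)[..X/OO./X..]-1 (1,2)[..X/.OO/X..]-1 (2,1)[..X/.O./XO.]-1 (2,2)[..X/.O./X.O]-1
p2 X@[O.X/.O./X..]: (0,1)[OXX/.O./X..]+1* (1,0)[O.X/XO./X..]+1 (1,2)[O.X/.OX/X..]+1 (2,1)[O.X/.O./XX.]-1 (2,2)[O.X/.O./X.X]-1
p3 O@[OXX/.O./X..]: (1,0)[OXX/OO./X..]-1* (1,2)[OXX/.OO/X..]-1 (2,1)[OXX/.O./XO.]-1 (2,2)[OXX/.O./X.O]-1
p4 X@[OXX/OO./X..]: (1,2)[OXX/OOX/X..]+1* (2,1)[OXX/OO./XX.]-1 (2,2)[OXX/OO./X.X]-1
p5 O@[OXX/OOX/X..]: (2,1)[OXX/OOX/XO.]-1* (2,2)[OXX/OOX/X.O]-1
p6 X@[OXX/OOX/XO.]: (2,2)[OXX/OOX/XOX]+1*
p7 O@[OXX/OOX/XOX] terminal -1; root [..X/.O./X..] d6

PV length from [..X/.O./X..]: 6 plies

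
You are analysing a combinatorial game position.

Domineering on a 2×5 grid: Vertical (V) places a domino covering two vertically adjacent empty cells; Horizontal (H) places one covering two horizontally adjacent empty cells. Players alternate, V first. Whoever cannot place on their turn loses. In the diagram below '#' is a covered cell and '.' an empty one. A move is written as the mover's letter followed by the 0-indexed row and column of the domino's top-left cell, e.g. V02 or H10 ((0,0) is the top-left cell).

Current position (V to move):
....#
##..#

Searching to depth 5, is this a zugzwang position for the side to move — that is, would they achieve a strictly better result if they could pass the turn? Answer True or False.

zugzwang(....#/##..#, V) = False

ply 1, V at ....#/##..# | V02=+1→..#.#/###.#*; V03=-1→...##/##.##
ply 2, H at ..#.#/###.# | H00=-1→###.#/###.#*
ply 3, V at ###.#/###.# | V03=+1→#####/#####*
ply 4: #####/##### is terminal -1 (H); from ....#/##..# depth 5
pass branch (H moves first from the same position):
  | ply 1, H at ....#/##..# | H00=-1→##..#/##..#; H01=-1→.##.#/##..#; H02=+1→..###/##..#*; H12=+1→....#/#####
  | ply 2: ..###/##..# is terminal -1 (V); from ....#/##..# depth 5
V moving scores +1; V passing scores -1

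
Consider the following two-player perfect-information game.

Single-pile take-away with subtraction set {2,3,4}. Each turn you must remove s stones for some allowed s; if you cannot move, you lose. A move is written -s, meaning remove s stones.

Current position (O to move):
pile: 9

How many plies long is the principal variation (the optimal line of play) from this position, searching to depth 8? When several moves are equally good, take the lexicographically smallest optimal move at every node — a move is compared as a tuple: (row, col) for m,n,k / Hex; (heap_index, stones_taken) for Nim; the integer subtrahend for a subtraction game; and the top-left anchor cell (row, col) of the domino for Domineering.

[9] O move#1: -2:+1/7*, -3:+1/6, -4:-1/5
[7] X move#2: -2:-1/5*, -3:-1/4, -4:-1/3
[5] O move#3: -2:-1/3, -3:-1/2, -4:+1/1*
[1] end (terminal -1, X#4); searched 9 to 8

PV length from [9]: 3 plies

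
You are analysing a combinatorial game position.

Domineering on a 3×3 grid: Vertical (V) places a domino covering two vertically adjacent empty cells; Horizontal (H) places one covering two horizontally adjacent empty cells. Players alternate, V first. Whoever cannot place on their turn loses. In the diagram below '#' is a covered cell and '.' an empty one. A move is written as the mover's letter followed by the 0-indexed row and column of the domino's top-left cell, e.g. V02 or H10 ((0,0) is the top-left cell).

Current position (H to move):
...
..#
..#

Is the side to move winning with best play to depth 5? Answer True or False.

ply 1, H at .../..#/..# | H00=-1→##./..#/..#; H01=-1→.##/..#/..#; H10=+1→.../###/..#*; H20=-1→.../..#/###
ply 2: .../###/..# is terminal -1 (V); from .../..#/..# depth 5

H winning at [.../..#/..#]: True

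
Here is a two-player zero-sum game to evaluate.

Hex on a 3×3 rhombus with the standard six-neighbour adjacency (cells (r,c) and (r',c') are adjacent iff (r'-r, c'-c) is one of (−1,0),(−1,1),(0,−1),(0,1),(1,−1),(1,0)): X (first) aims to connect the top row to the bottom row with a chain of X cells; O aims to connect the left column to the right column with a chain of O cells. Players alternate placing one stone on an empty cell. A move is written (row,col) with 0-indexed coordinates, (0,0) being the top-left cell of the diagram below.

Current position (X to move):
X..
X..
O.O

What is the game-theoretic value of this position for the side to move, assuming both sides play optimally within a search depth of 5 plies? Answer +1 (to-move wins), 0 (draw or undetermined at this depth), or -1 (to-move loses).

value(X../X../O.O, X) = -1

[X../X../O.O] X move#1: (0,1):-1/XX./X../O.O*, (0,2):-1/X.X/X../O.O, (1,1):-1/X../XX./O.O, (1,2):-1/X../X.X/O.O, (2,1):-1/X../X../OXO
[XX./X../O.O] O move#2: (0,2):+1/XXO/X../O.O*, (1,1):+1/XX./XO./O.O, (1,2):+1/XX./X.O/O.O, (2,1):+1/XX./X../OOO
[XXO/X../O.O] X move#3: (1,1):-1/XXO/XX./O.O*, (1,2):-1/XXO/X.X/O.O, (2,1):-1/XXO/X../OXO
[XXO/XX./O.O] O move#4: (1,2):-1/XXO/XXO/O.O, (2,1):+1/XXO/XX./OOO*
[XXO/XX./OOO] end (terminal -1, X#5); searched X../X../O.O to 5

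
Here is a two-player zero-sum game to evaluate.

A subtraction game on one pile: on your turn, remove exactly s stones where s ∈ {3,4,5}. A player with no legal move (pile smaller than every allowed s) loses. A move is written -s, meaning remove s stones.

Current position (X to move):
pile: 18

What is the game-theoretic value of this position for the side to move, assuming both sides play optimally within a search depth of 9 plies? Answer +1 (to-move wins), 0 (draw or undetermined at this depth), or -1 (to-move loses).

value(18, X) = -1

p1 X@[18]: -3[15]-1* -4[14]-1 -5[13]-1
p2 O@[15]: -3[12]-1 -4[11]-1 -5[10]+1*
p3 X@[10]: -3[7]-1* -4[6]-1 -5[5]-1
p4 O@[7]: -3[4]-1 -4[3]-1 -5[2]+1*
p5 X@[2] terminal -1; root [18] d9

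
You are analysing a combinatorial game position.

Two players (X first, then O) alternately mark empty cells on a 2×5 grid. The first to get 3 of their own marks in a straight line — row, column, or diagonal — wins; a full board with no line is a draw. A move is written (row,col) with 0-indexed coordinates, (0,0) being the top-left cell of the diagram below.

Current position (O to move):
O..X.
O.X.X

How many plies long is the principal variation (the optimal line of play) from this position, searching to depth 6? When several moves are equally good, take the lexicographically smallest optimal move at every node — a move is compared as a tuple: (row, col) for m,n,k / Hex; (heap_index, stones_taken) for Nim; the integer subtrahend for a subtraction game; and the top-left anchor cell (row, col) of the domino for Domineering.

PV length from [O..X./O.X.X]: 4 plies

ply 1, O at O..X./O.X.X | (0,1)=-1→OO.X./O.X.X*; (0,2)=-1→O.OX./O.X.X; (0,4)=-1→O..XO/O.X.X; (1,1)=-1→O..X./OOX.X; (1,3)=-1→O..X./O.XOX
ply 2, X at OO.X./O.X.X | (0,2)=+1→OOXX./O.X.X*; (0,4)=-1→OO.XX/O.X.X; (1,1)=-1→OO.X./OXX.X; (1,3)=+1→OO.X./O.XXX
ply 3, O at OOXX./O.X.X | (0,4)=-1→OOXXO/O.X.X*; (1,1)=-1→OOXX./OOX.X; (1,3)=-1→OOXX./O.XOX
ply 4, X at OOXXO/O.X.X | (1,1)=+0→OOXXO/OXX.X; (1,3)=+1→OOXXO/O.XXX*
ply 5: OOXXO/O.XXX is terminal -1 (O); from O..X./O.X.X depth 6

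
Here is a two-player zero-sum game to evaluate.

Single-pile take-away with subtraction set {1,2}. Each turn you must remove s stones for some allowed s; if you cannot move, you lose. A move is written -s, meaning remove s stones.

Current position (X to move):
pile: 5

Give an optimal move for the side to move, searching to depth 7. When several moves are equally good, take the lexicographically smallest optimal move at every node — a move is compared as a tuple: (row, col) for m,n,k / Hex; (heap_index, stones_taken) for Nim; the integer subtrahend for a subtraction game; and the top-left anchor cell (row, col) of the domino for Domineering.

[5] X move#1: -1:-1/4, -2:+1/3*
[3] O move#2: -1:-1/2*, -2:-1/1
[2] X move#3: -1:-1/1, -2:+1/0*
[0] end (terminal -1, O#4); searched 5 to 7

X's best at [5]: -2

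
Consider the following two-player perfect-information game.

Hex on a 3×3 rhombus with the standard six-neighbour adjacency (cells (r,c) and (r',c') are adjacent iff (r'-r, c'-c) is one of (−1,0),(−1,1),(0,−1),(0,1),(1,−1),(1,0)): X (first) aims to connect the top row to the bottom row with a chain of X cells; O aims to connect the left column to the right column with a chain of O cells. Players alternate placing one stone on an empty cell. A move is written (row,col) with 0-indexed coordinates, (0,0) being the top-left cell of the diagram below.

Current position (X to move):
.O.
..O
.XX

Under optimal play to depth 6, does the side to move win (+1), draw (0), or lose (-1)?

value(.O./..O/.XX, X) = -1

p1 X@[.O./..O/.XX]: (0,0)[XO./..O/.XX]-1* (0,2)[.OX/..O/.XX]-1 (1,0)[.O./X.O/.XX]-1 (1,1)[.O./.XO/.XX]-1 (2,0)[.O./..O/XXX]-1
p2 O@[XO./..O/.XX]: (0,2)[XOO/..O/.XX]-1 (1,0)[XO./O.O/.XX]+1* (1,1)[XO./.OO/.XX]+1 (2,0)[XO./..O/OXX]-1
p3 X@[XO./O.O/.XX]: (0,2)[XOX/O.O/.XX]-1* (1,1)[XO./OXO/.XX]-1 (2,0)[XO./O.O/XXX]-1
p4 O@[XOX/O.O/.XX]: (1,1)[XOX/OOO/.XX]+1* (2,0)[XOX/O.O/OXX]-1
p5 X@[XOX/OOO/.XX] terminal -1; root [.O./..O/.XX] d6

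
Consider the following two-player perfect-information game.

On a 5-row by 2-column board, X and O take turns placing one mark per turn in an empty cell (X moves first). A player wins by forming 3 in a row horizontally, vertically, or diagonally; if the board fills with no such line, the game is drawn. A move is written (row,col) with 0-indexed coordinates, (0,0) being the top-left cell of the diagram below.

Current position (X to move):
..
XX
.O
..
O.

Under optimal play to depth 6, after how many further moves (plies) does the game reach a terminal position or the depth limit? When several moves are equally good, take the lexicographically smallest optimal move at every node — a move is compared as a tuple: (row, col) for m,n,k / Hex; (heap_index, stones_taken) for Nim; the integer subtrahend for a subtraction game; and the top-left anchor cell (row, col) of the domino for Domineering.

[../XX/.O/../O.] X move#1: (0,0):+0/X./XX/.O/../O., (0,1):+0/.X/XX/.O/../O., (2,0):+1/../XX/XO/../O.*, (3,0):+0/../XX/.O/X./O., (3,1):+0/../XX/.O/.X/O., (4,1):+0/../XX/.O/../OX
[../XX/XO/../O.] O move#2: (0,0):-1/O./XX/XO/../O.*, (0,1):-1/.O/XX/XO/../O., (3,0):-1/../XX/XO/O./O., (3,1):-1/../XX/XO/.O/O., (4,1):-1/../XX/XO/../OO
[O./XX/XO/../O.] X move#3: (0,1):+0/OX/XX/XO/../O., (3,0):+1/O./XX/XO/X./O.*, (3,1):+0/O./XX/XO/.X/O., (4,1):+0/O./XX/XO/../OX
[O./XX/XO/X./O.] end (terminal -1, O#4); searched ../XX/.O/../O. to 6

PV length from [../XX/.O/../O.]: 3 plies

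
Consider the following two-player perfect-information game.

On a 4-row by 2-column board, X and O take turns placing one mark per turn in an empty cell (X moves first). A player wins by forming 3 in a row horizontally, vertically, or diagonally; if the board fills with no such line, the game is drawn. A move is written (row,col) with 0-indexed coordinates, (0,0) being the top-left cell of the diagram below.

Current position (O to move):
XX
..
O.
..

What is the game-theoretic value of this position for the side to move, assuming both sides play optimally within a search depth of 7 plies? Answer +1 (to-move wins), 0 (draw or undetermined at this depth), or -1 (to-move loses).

value(XX/../O./.., O) = 0

[XX/../O./..] O move#1: (1,0):+0/XX/O./O./..*, (1,1):+0/XX/.O/O./.., (2,1):+0/XX/../OO/.., (3,0):+0/XX/../O./O., (3,1):+0/XX/../O./.O
[XX/O./O./..] X move#2: (1,1):-1/XX/OX/O./.., (2,1):-1/XX/O./OX/.., (3,0):+0/XX/O./O./X.*, (3,1):-1/XX/O./O./.X
[XX/O./O./X.] O move#3: (1,1):+0/XX/OO/O./X.*, (2,1):+0/XX/O./OO/X., (3,1):+0/XX/O./O./XO
[XX/OO/O./X.] X move#4: (2,1):+0/XX/OO/OX/X.*, (3,1):+0/XX/OO/O./XX
[XX/OO/OX/X.] O move#5: (3,1):+0/XX/OO/OX/XO*
[XX/OO/OX/XO] end (terminal +0, X#6); searched XX/../O./.. to 7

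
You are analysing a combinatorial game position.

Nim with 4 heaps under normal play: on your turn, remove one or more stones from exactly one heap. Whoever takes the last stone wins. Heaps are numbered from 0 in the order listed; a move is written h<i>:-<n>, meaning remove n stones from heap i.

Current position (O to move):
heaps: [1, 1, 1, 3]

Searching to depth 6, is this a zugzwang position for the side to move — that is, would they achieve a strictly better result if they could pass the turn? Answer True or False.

zugzwang((1,1,1,3), O) = False

p1 O@[(1,1,1,3)]: h0:-1[(0,1,1,3)]-1 h1:-1[(1,0,1,3)]-1 h2:-1[(1,1,0,3)]-1 h3:-1[(1,1,1,2)]-1 h3:-2[(1,1,1,1)]+1* h3:-3[(1,1,1,0)]-1
p2 X@[(1,1,1,1)]: h0:-1[(0,1,1,1)]-1* h1:-1[(1,0,1,1)]-1 h2:-1[(1,1,0,1)]-1 h3:-1[(1,1,1,0)]-1
p3 O@[(0,1,1,1)]: h1:-1[(0,0,1,1)]+1* h2:-1[(0,1,0,1)]+1 h3:-1[(0,1,1,0)]+1
p4 X@[(0,0,1,1)]: h2:-1[(0,0,0,1)]-1* h3:-1[(0,0,1,0)]-1
p5 O@[(0,0,0,1)]: h3:-1[(0,0,0,0)]+1*
p6 X@[(0,0,0,0)] terminal -1; root [(1,1,1,3)] d6
if O skipped the turn, X would face:
~ p1 X@[(1,1,1,3)]: h0:-1[(0,1,1,3)]-1 h1:-1[(1,0,1,3)]-1 h2:-1[(1,1,0,3)]-1 h3:-1[(1,1,1,2)]-1 h3:-2[(1,1,1,1)]+1* h3:-3[(1,1,1,0)]-1
~ p2 O@[(1,1,1,1)]: h0:-1[(0,1,1,1)]-1* h1:-1[(1,0,1,1)]-1 h2:-1[(1,1,0,1)]-1 h3:-1[(1,1,1,0)]-1
~ p3 X@[(0,1,1,1)]: h1:-1[(0,0,1,1)]+1* h2:-1[(0,1,0,1)]+1 h3:-1[(0,1,1,0)]+1
~ p4 O@[(0,0,1,1)]: h2:-1[(0,0,0,1)]-1* h3:-1[(0,0,1,0)]-1
~ p5 X@[(0,0,0,1)]: h3:-1[(0,0,0,0)]+1*
~ p6 O@[(0,0,0,0)] terminal -1; root [(1,1,1,3)] d6
compare (O): move=+1 vs pass=-1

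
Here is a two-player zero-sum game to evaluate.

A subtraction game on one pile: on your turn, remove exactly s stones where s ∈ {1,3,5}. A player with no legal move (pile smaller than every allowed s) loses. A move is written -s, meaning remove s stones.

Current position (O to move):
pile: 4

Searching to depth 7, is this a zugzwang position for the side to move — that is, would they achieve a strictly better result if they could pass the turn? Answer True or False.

zugzwang(4, O) = True

[4] O move#1: -1:-1/3*, -3:-1/1
[3] X move#2: -1:+1/2*, -3:+1/0
[2] O move#3: -1:-1/1*
[1] X move#4: -1:+1/0*
[0] end (terminal -1, O#5); searched 4 to 7
pass branch (X moves first from the same position):
  | [4] X move#1: -1:-1/3*, -3:-1/1
  | [3] O move#2: -1:+1/2*, -3:+1/0
  | [2] X move#3: -1:-1/1*
  | [1] O move#4: -1:+1/0*
  | [0] end (terminal -1, X#5); searched 4 to 7
O moving scores -1; O passing scores +1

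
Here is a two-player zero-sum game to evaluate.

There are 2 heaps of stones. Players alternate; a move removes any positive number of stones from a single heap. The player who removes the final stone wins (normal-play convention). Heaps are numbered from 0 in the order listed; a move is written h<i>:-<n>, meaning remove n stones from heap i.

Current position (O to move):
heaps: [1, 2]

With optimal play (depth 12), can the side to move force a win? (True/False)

p1 O@[(1,2)]: h0:-1[(0,2)]-1 h1:-1[(1,1)]+1* h1:-2[(1,0)]-1
p2 X@[(1,1)]: h0:-1[(0,1)]-1* h1:-1[(1,0)]-1
p3 O@[(0,1)]: h1:-1[(0,0)]+1*
p4 X@[(0,0)] terminal -1; root [(1,2)] d12

O winning at [(1,2)]: True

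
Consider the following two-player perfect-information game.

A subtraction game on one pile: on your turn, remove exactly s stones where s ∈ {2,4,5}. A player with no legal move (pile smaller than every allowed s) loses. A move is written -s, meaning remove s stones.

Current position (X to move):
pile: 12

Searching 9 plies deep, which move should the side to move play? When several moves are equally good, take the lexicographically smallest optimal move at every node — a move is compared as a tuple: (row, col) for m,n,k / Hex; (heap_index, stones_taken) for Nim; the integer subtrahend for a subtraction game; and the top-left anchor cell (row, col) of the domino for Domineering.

[12] X move#1: -2:-1/10, -4:+1/8*, -5:+1/7
[8] O move#2: -2:-1/6*, -4:-1/4, -5:-1/3
[6] X move#3: -2:-1/4, -4:-1/2, -5:+1/1*
[1] end (terminal -1, O#4); searched 12 to 9

X's best at [12]: -4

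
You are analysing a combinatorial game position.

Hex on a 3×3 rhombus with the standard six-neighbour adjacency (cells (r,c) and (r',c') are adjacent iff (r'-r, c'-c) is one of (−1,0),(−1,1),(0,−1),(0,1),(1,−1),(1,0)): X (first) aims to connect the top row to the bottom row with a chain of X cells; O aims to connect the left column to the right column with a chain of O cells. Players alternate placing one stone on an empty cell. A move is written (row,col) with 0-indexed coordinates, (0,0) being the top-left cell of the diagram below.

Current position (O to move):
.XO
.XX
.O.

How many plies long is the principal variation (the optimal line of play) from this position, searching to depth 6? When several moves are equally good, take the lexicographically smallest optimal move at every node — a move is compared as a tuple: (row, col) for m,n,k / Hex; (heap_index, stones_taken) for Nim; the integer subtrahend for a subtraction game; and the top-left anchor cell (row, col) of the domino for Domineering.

PV length from [.XO/.XX/.O.]: 4 plies

p1 O@[.XO/.XX/.O.]: (0,0)[OXO/.XX/.O.]-1* (1,0)[.XO/OXX/.O.]-1 (2,0)[.XO/.XX/OO.]-1 (2,2)[.XO/.XX/.OO]-1
p2 X@[OXO/.XX/.O.]: (1,0)[OXO/XXX/.O.]+1* (2,0)[OXO/.XX/XO.]+1 (2,2)[OXO/.XX/.OX]+1
p3 O@[OXO/XXX/.O.]: (2,0)[OXO/XXX/OO.]-1* (2,2)[OXO/XXX/.OO]-1
p4 X@[OXO/XXX/OO.]: (2,2)[OXO/XXX/OOX]+1*
p5 O@[OXO/XXX/OOX] terminal -1; root [.XO/.XX/.O.] d6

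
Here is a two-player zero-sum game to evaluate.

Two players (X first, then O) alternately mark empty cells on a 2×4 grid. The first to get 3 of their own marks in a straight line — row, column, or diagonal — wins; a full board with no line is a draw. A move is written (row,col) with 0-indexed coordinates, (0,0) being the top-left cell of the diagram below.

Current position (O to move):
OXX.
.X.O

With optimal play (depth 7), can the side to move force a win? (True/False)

p1 O@[OXX./.X.O]: (0,3)[OXXO/.X.O]+0* (1,0)[OXX./OX.O]-1 (1,2)[OXX./.XOO]-1
p2 X@[OXXO/.X.O]: (1,0)[OXXO/XX.O]+0* (1,2)[OXXO/.XXO]+0
p3 O@[OXXO/XX.O]: (1,2)[OXXO/XXOO]+0*
p4 X@[OXXO/XXOO] terminal +0; root [OXX./.X.O] d7

O winning at [OXX./.X.O]: False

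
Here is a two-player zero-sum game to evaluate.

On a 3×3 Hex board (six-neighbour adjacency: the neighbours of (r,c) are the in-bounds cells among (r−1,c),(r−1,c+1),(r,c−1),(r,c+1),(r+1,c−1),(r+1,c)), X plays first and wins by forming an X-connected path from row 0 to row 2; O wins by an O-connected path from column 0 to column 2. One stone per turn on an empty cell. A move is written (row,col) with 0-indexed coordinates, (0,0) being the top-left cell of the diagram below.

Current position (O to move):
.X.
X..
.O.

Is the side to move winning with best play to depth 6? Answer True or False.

O winning at [.X./X../.O.]: True

ply 1, O at .X./X../.O. | (0,0)=-1→OX./X../.O.; (0,2)=-1→.XO/X../.O.; (1,1)=-1→.X./XO./.O.; (1,2)=-1→.X./X.O/.O.; (2,0)=+1→.X./X../OO.*; (2,2)=-1→.X./X../.OO
ply 2, X at .X./X../OO. | (0,0)=-1→XX./X../OO.*; (0,2)=-1→.XX/X../OO.; (1,1)=-1→.X./XX./OO.; (1,2)=-1→.X./X.X/OO.; (2,2)=-1→.X./X../OOX
ply 3, O at XX./X../OO. | (0,2)=+1→XXO/X../OO.*; (1,1)=+1→XX./XO./OO.; (1,2)=+1→XX./X.O/OO.; (2,2)=+1→XX./X../OOO
ply 4, X at XXO/X../OO. | (1,1)=-1→XXO/XX./OO.*; (1,2)=-1→XXO/X.X/OO.; (2,2)=-1→XXO/X../OOX
ply 5, O at XXO/XX./OO. | (1,2)=+1→XXO/XXO/OO.*; (2,2)=+1→XXO/XX./OOO
ply 6: XXO/XXO/OO. is terminal -1 (X); from .X./X../.O. depth 6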